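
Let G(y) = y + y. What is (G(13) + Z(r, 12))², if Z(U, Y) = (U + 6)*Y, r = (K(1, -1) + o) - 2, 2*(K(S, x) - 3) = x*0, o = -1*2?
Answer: 7396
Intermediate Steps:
o = -2
K(S, x) = 3 (K(S, x) = 3 + (x*0)/2 = 3 + (½)*0 = 3 + 0 = 3)
r = -1 (r = (3 - 2) - 2 = 1 - 2 = -1)
Z(U, Y) = Y*(6 + U) (Z(U, Y) = (6 + U)*Y = Y*(6 + U))
G(y) = 2*y
(G(13) + Z(r, 12))² = (2*13 + 12*(6 - 1))² = (26 + 12*5)² = (26 + 60)² = 86² = 7396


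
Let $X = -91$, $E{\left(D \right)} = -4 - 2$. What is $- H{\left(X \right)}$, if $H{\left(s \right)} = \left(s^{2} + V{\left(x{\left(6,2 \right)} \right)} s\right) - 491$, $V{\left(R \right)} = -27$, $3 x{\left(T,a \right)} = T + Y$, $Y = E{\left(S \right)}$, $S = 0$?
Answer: $-10247$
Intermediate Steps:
$E{\left(D \right)} = -6$ ($E{\left(D \right)} = -4 - 2 = -6$)
$Y = -6$
$x{\left(T,a \right)} = -2 + \frac{T}{3}$ ($x{\left(T,a \right)} = \frac{T - 6}{3} = \frac{-6 + T}{3} = -2 + \frac{T}{3}$)
$H{\left(s \right)} = -491 + s^{2} - 27 s$ ($H{\left(s \right)} = \left(s^{2} - 27 s\right) - 491 = -491 + s^{2} - 27 s$)
$- H{\left(X \right)} = - (-491 + \left(-91\right)^{2} - -2457) = - (-491 + 8281 + 2457) = \left(-1\right) 10247 = -10247$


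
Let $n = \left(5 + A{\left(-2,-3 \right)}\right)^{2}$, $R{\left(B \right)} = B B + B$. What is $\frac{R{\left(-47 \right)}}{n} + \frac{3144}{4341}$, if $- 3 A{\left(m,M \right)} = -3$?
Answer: $\frac{1583071}{26046} \approx 60.78$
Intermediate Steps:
$R{\left(B \right)} = B + B^{2}$ ($R{\left(B \right)} = B^{2} + B = B + B^{2}$)
$A{\left(m,M \right)} = 1$ ($A{\left(m,M \right)} = \left(- \frac{1}{3}\right) \left(-3\right) = 1$)
$n = 36$ ($n = \left(5 + 1\right)^{2} = 6^{2} = 36$)
$\frac{R{\left(-47 \right)}}{n} + \frac{3144}{4341} = \frac{\left(-47\right) \left(1 - 47\right)}{36} + \frac{3144}{4341} = \left(-47\right) \left(-46\right) \frac{1}{36} + 3144 \cdot \frac{1}{4341} = 2162 \cdot \frac{1}{36} + \frac{1048}{1447} = \frac{1081}{18} + \frac{1048}{1447} = \frac{1583071}{26046}$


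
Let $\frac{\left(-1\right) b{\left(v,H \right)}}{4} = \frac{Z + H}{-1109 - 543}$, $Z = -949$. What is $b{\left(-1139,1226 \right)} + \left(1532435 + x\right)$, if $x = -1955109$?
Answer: $- \frac{174564085}{413} \approx -4.2267 \cdot 10^{5}$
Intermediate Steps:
$b{\left(v,H \right)} = - \frac{949}{413} + \frac{H}{413}$ ($b{\left(v,H \right)} = - 4 \frac{-949 + H}{-1109 - 543} = - 4 \frac{-949 + H}{-1652} = - 4 \left(-949 + H\right) \left(- \frac{1}{1652}\right) = - 4 \left(\frac{949}{1652} - \frac{H}{1652}\right) = - \frac{949}{413} + \frac{H}{413}$)
$b{\left(-1139,1226 \right)} + \left(1532435 + x\right) = \left(- \frac{949}{413} + \frac{1}{413} \cdot 1226\right) + \left(1532435 - 1955109\right) = \left(- \frac{949}{413} + \frac{1226}{413}\right) - 422674 = \frac{277}{413} - 422674 = - \frac{174564085}{413}$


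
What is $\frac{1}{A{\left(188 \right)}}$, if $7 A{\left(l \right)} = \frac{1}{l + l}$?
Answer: $2632$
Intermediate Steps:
$A{\left(l \right)} = \frac{1}{14 l}$ ($A{\left(l \right)} = \frac{1}{7 \left(l + l\right)} = \frac{1}{7 \cdot 2 l} = \frac{\frac{1}{2} \frac{1}{l}}{7} = \frac{1}{14 l}$)
$\frac{1}{A{\left(188 \right)}} = \frac{1}{\frac{1}{14} \cdot \frac{1}{188}} = \frac{1}{\frac{1}{2632}} = 2632$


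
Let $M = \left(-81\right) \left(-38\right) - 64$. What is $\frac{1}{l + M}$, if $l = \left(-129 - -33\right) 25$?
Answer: $\frac{1}{614} \approx 0.0016287$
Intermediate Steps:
$M = 3014$ ($M = 3078 - 64 = 3014$)
$l = -2400$ ($l = \left(-129 + 33\right) 25 = \left(-96\right) 25 = -2400$)
$\frac{1}{l + M} = \frac{1}{-2400 + 3014} = \frac{1}{614}$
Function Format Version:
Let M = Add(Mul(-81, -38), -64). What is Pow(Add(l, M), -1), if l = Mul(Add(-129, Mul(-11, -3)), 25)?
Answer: Rational(1, 614) ≈ 0.0016287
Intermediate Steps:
M = 3014 (M = Add(3078, -64) = 3014)
l = -2400 (l = Mul(Add(-129, 33), 25) = Mul(-96, 25) = -2400)
Pow(Add(l, M), -1) = Pow(Add(-2400, 3014), -1) = Pow(614, -1) = Rational(1, 614)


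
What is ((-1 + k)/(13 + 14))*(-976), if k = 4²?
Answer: -4880/9 ≈ -542.22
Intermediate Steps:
k = 16
((-1 + k)/(13 + 14))*(-976) = ((-1 + 16)/(13 + 14))*(-976) = (15/27)*(-976) = (15*(1/27))*(-976) = (5/9)*(-976) = -4880/9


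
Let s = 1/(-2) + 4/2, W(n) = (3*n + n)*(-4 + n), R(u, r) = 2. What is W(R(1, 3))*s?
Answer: -24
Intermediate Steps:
W(n) = 4*n*(-4 + n) (W(n) = (4*n)*(-4 + n) = 4*n*(-4 + n))
s = 3/2 (s = 1*(-½) + 4*(½) = -½ + 2 = 3/2 ≈ 1.5000)
W(R(1, 3))*s = (4*2*(-4 + 2))*(3/2) = (4*2*(-2))*(3/2) = -16*3/2 = -24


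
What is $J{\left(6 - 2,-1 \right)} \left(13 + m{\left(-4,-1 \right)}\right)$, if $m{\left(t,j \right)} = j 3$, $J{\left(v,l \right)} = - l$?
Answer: $10$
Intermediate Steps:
$m{\left(t,j \right)} = 3 j$
$J{\left(6 - 2,-1 \right)} \left(13 + m{\left(-4,-1 \right)}\right) = \left(-1\right) \left(-1\right) \left(13 + 3 \left(-1\right)\right) = 1 \left(13 - 3\right) = 1 \cdot 10 = 10$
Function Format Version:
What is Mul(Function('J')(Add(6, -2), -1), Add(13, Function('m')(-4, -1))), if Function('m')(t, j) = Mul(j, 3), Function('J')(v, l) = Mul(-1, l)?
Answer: 10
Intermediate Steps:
Function('m')(t, j) = Mul(3, j)
Mul(Function('J')(Add(6, -2), -1), Add(13, Function('m')(-4, -1))) = Mul(Mul(-1, -1), Add(13, Mul(3, -1))) = Mul(1, Add(13, -3)) = Mul(1, 10) = 10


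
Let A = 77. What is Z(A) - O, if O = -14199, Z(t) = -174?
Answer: 14025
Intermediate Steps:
Z(A) - O = -174 - 1*(-14199) = -174 + 14199 = 14025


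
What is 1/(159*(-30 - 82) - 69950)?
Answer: -1/87758 ≈ -1.1395e-5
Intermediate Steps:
1/(159*(-30 - 82) - 69950) = 1/(159*(-112) - 69950) = 1/(-17808 - 69950) = 1/(-87758) = -1/87758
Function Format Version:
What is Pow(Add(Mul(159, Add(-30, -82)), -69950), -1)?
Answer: Rational(-1, 87758) ≈ -1.1395e-5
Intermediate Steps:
Pow(Add(Mul(159, Add(-30, -82)), -69950), -1) = Pow(Add(Mul(159, -112), -69950), -1) = Pow(Add(-17808, -69950), -1) = Pow(-87758, -1) = Rational(-1, 87758)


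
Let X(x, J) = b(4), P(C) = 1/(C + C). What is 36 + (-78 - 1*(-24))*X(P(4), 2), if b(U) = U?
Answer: -180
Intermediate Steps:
P(C) = 1/(2*C)
X(x, J) = 4
36 + (-78 - 1*(-24))*X(P(4), 2) = 36 + (-78 - 1*(-24))*4 = 36 + (-78 + 24)*4 = 36 - 54*4 = 36 - 216 = -180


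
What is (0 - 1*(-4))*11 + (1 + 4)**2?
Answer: 69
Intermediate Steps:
(0 - 1*(-4))*11 + (1 + 4)**2 = (0 + 4)*11 + 5**2 = 4*11 + 25 = 44 + 25 = 69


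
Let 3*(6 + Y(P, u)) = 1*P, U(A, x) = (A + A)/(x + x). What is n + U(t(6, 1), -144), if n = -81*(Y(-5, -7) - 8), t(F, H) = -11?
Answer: 182747/144 ≈ 1269.1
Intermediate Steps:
U(A, x) = A/x (U(A, x) = (2*A)/((2*x)) = (2*A)*(1/(2*x)) = A/x)
Y(P, u) = -6 + P/3 (Y(P, u) = -6 + (1*P)/3 = -6 + P/3)
n = 1269 (n = -81*((-6 + (⅓)*(-5)) - 8) = -81*((-6 - 5/3) - 8) = -81*(-23/3 - 8) = -81*(-47/3) = 1269)
n + U(t(6, 1), -144) = 1269 - 11/(-144) = 1269 - 11*(-1/144) = 1269 + 11/144 = 182747/144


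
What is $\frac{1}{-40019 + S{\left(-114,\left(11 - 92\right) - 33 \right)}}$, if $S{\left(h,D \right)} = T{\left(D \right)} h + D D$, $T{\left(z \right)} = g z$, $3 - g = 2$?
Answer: $- \frac{1}{14027} \approx -7.1291 \cdot 10^{-5}$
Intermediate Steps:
$g = 1$ ($g = 3 - 2 = 1$)
$T{\left(z \right)} = z$ ($T{\left(z \right)} = 1 z = z$)
$S{\left(h,D \right)} = D^{2} + D h$ ($S{\left(h,D \right)} = D h + D D = D h + D^{2} = D^{2} + D h$)
$\frac{1}{-40019 + S{\left(-114,\left(11 - 92\right) - 33 \right)}} = \frac{1}{-40019 + \left(\left(11 - 92\right) - 33\right) \left(\left(\left(11 - 92\right) - 33\right) - 114\right)} = \frac{1}{-40019 + \left(-81 - 33\right) \left(\left(-81 - 33\right) - 114\right)} = \frac{1}{-40019 - 114 \left(-114 - 114\right)} = \frac{1}{-40019 - -25992} = \frac{1}{-40019 + 25992} = \frac{1}{-14027} = - \frac{1}{14027}$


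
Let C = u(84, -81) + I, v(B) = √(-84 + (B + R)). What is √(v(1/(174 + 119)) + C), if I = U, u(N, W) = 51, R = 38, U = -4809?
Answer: √(-408469542 + 293*I*√3948761)/293 ≈ 0.049161 + 68.978*I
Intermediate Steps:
I = -4809
v(B) = √(-46 + B) (v(B) = √(-84 + (B + 38)) = √(-84 + (38 + B)) = √(-46 + B))
C = -4758 (C = 51 - 4809 = -4758)
√(v(1/(174 + 119)) + C) = √(√(-46 + 1/(174 + 119)) - 4758) = √(√(-46 + 1/293) - 4758) = √(√(-13477/293) - 4758) = √(I*√3948761/293 - 4758) = √(-4758 + I*√3948761/293)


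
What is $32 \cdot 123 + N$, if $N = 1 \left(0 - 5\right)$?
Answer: $3931$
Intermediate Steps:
$N = -5$ ($N = 1 \left(-5\right) = -5$)
$32 \cdot 123 + N = 32 \cdot 123 - 5 = 3936 - 5 = 3931$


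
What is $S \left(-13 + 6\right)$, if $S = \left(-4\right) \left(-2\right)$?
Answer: $-56$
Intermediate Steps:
$S = 8$
$S \left(-13 + 6\right) = 8 \left(-13 + 6\right) = 8 \left(-7\right) = -56$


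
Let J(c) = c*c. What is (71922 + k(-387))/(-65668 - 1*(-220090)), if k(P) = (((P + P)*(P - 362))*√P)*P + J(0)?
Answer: 11987/25737 - 37392327*I*√43/8579 ≈ 0.46575 - 28581.0*I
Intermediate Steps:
J(c) = c²
k(P) = 2*P^(5/2)*(-362 + P) (k(P) = (((P + P)*(P - 362))*√P)*P + 0² = (((2*P)*(-362 + P))*√P)*P + 0 = ((2*P*(-362 + P))*√P)*P + 0 = (2*P^(3/2)*(-362 + P))*P + 0 = 2*P^(5/2)*(-362 + P) + 0 = 2*P^(5/2)*(-362 + P))
(71922 + k(-387))/(-65668 - 1*(-220090)) = (71922 + 2*(-387)^(5/2)*(-362 - 387))/(-65668 - 1*(-220090)) = (71922 + 2*(449307*I*√43)*(-749))/(-65668 + 220090) = (71922 - 673061886*I*√43)/154422 = (71922 - 673061886*I*√43)*(1/154422) = 11987/25737 - 37392327*I*√43/8579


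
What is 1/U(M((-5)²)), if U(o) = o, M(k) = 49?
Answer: 1/49 ≈ 0.020408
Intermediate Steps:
1/U(M((-5)²)) = 1/49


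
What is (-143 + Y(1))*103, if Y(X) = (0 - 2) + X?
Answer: -14832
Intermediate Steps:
Y(X) = -2 + X
(-143 + Y(1))*103 = (-143 + (-2 + 1))*103 = (-143 - 1)*103 = -144*103 = -14832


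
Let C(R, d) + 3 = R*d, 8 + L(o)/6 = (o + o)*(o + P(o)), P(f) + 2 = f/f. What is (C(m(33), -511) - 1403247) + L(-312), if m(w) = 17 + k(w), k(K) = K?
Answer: -256976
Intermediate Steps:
P(f) = -1 (P(f) = -2 + f/f = -2 + 1 = -1)
L(o) = -48 + 12*o*(-1 + o) (L(o) = -48 + 6*((o + o)*(o - 1)) = -48 + 6*((2*o)*(-1 + o)) = -48 + 6*(2*o*(-1 + o)) = -48 + 12*o*(-1 + o))
m(w) = 17 + w
C(R, d) = -3 + R*d
(C(m(33), -511) - 1403247) + L(-312) = ((-3 + (17 + 33)*(-511)) - 1403247) + (-48 - 12*(-312) + 12*(-312)²) = ((-3 + 50*(-511)) - 1403247) + (-48 + 3744 + 12*97344) = ((-3 - 25550) - 1403247) + (-48 + 3744 + 1168128) = (-25553 - 1403247) + 1171824 = -1428800 + 1171824 = -256976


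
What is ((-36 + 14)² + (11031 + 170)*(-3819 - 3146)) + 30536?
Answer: -77983945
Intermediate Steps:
((-36 + 14)² + (11031 + 170)*(-3819 - 3146)) + 30536 = ((-22)² + 11201*(-6965)) + 30536 = (484 - 78014965) + 30536 = -78014481 + 30536 = -77983945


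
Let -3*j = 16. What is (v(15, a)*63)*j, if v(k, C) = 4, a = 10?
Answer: -1344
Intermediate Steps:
j = -16/3 (j = -⅓*16 = -16/3 ≈ -5.3333)
(v(15, a)*63)*j = (4*63)*(-16/3) = 252*(-16/3) = -1344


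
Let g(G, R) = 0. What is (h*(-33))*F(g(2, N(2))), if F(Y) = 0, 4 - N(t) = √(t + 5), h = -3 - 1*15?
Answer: 0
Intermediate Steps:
h = -18 (h = -3 - 15 = -18)
N(t) = 4 - √(5 + t) (N(t) = 4 - √(t + 5) = 4 - √(5 + t))
(h*(-33))*F(g(2, N(2))) = -18*(-33)*0 = 594*0 = 0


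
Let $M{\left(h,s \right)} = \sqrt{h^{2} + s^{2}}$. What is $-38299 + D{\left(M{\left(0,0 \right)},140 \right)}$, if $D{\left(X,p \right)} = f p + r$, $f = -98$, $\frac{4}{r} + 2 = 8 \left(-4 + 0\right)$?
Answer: $- \frac{884325}{17} \approx -52019.0$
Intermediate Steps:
$r = - \frac{2}{17}$ ($r = \frac{4}{-2 + 8 \left(-4 + 0\right)} = \frac{4}{-2 + 8 \left(-4\right)} = \frac{4}{-2 - 32} = \frac{4}{-34} = 4 \left(- \frac{1}{34}\right) = - \frac{2}{17} \approx -0.11765$)
$D{\left(X,p \right)} = - \frac{2}{17} - 98 p$ ($D{\left(X,p \right)} = - 98 p - \frac{2}{17} = - \frac{2}{17} - 98 p$)
$-38299 + D{\left(M{\left(0,0 \right)},140 \right)} = -38299 - \frac{233242}{17} = - \frac{884325}{17}$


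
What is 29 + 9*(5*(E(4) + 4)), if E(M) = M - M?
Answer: 209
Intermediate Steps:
E(M) = 0
29 + 9*(5*(E(4) + 4)) = 29 + 9*(5*(0 + 4)) = 29 + 9*(5*4) = 29 + 9*20 = 29 + 180 = 209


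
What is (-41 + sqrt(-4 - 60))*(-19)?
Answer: 779 - 152*I ≈ 779.0 - 152.0*I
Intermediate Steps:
(-41 + sqrt(-4 - 60))*(-19) = (-41 + sqrt(-64))*(-19) = (-41 + 8*I)*(-19) = 779 - 152*I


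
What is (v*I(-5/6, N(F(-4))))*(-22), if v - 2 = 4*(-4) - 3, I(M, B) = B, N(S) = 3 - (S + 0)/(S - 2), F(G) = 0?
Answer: 1122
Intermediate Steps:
N(S) = 3 - S/(-2 + S)
v = -17 (v = 2 + (4*(-4) - 3) = 2 + (-16 - 3) = 2 - 19 = -17)
(v*I(-5/6, N(F(-4))))*(-22) = -34*(-3 + 0)/(-2 + 0)*(-22) = -34*(-3)/(-2)*(-22) = -34*(-1)*(-3)/2*(-22) = -17*3*(-22) = -51*(-22) = 1122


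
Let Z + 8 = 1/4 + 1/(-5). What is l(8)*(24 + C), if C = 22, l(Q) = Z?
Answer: -3657/10 ≈ -365.70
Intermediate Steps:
Z = -159/20 (Z = -8 + (1/4 + 1/(-5)) = -8 + (1*(¼) + 1*(-⅕)) = -8 + (¼ - ⅕) = -8 + 1/20 = -159/20 ≈ -7.9500)
l(Q) = -159/20
l(8)*(24 + C) = -159*(24 + 22)/20 = -159/20*46 = -3657/10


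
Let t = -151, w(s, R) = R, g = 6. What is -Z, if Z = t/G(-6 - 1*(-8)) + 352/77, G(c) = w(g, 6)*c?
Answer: 673/84 ≈ 8.0119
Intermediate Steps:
G(c) = 6*c
Z = -673/84 (Z = -151*1/(6*(-6 - 1*(-8))) + 352/77 = -151*1/(6*(-6 + 8)) + 352*(1/77) = -151/(6*2) + 32/7 = -151/12 + 32/7 = -673/84 ≈ -8.0119)
-Z = -1*(-673/84) = 673/84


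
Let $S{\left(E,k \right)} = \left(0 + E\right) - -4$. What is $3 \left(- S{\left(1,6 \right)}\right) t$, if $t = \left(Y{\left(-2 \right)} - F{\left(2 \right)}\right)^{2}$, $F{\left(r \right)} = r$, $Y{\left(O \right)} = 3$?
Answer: $-15$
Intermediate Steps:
$S{\left(E,k \right)} = 4 + E$ ($S{\left(E,k \right)} = E + 4 = 4 + E$)
$t = 1$ ($t = \left(3 - 2\right)^{2} = 1^{2} = 1$)
$3 \left(- S{\left(1,6 \right)}\right) t = 3 \left(- (4 + 1)\right) 1 = 3 \left(\left(-1\right) 5\right) 1 = 3 \left(-5\right) 1 = \left(-15\right) 1 = -15$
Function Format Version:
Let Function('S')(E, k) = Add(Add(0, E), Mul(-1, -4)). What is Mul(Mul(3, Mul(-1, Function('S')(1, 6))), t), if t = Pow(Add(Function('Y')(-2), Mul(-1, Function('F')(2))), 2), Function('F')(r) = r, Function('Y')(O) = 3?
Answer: -15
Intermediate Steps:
Function('S')(E, k) = Add(4, E) (Function('S')(E, k) = Add(E, 4) = Add(4, E))
t = 1 (t = Pow(Add(3, Mul(-1, 2)), 2) = Pow(Add(3, -2), 2) = Pow(1, 2) = 1)
Mul(Mul(3, Mul(-1, Function('S')(1, 6))), t) = Mul(Mul(3, Mul(-1, Add(4, 1))), 1) = Mul(Mul(3, Mul(-1, 5)), 1) = Mul(Mul(3, -5), 1) = Mul(-15, 1) = -15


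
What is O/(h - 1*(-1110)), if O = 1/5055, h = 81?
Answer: 1/6020505 ≈ 1.6610e-7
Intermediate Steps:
O = 1/5055 ≈ 0.00019782
O/(h - 1*(-1110)) = 1/(5055*(81 - 1*(-1110))) = 1/(5055*(81 + 1110)) = (1/5055)/1191 = (1/5055)*(1/1191) = 1/6020505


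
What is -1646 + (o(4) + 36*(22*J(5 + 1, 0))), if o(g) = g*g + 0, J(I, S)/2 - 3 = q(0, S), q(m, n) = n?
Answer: 3122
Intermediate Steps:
J(I, S) = 6 + 2*S
o(g) = g² (o(g) = g² + 0 = g²)
-1646 + (o(4) + 36*(22*J(5 + 1, 0))) = -1646 + (4² + 36*(22*(6 + 2*0))) = -1646 + (16 + 36*(22*(6 + 0))) = -1646 + (16 + 36*(22*6)) = -1646 + (16 + 36*132) = -1646 + (16 + 4752) = -1646 + 4768 = 3122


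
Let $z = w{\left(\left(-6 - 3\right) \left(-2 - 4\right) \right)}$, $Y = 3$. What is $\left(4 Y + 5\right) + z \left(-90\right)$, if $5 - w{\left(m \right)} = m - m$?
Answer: $-433$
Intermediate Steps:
$w{\left(m \right)} = 5$ ($w{\left(m \right)} = 5 - \left(m - m\right) = 5 - 0 = 5 + 0 = 5$)
$z = 5$
$\left(4 Y + 5\right) + z \left(-90\right) = \left(4 \cdot 3 + 5\right) + 5 \left(-90\right) = \left(12 + 5\right) - 450 = 17 - 450 = -433$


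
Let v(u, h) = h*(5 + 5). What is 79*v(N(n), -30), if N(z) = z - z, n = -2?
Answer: -23700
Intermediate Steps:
N(z) = 0
v(u, h) = 10*h (v(u, h) = h*10 = 10*h)
79*v(N(n), -30) = 79*(10*(-30)) = 79*(-300) = -23700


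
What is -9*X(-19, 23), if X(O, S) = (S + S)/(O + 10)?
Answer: 46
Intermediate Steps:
X(O, S) = 2*S/(10 + O) (X(O, S) = (2*S)/(10 + O) = 2*S/(10 + O))
-9*X(-19, 23) = -18*23/(10 - 19) = -18*23/(-9) = -18*23*(-1)/9 = -9*(-46/9) = 46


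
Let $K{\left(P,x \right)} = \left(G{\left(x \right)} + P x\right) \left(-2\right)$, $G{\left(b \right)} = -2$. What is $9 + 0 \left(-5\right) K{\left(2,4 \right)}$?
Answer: $9$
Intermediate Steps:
$K{\left(P,x \right)} = 4 - 2 P x$ ($K{\left(P,x \right)} = \left(-2 + P x\right) \left(-2\right) = 4 - 2 P x$)
$9 + 0 \left(-5\right) K{\left(2,4 \right)} = 9 + 0 \left(-5\right) \left(4 - 4 \cdot 4\right) = 9 + 0 \left(4 - 16\right) = 9 + 0 \left(-12\right) = 9 + 0 = 9$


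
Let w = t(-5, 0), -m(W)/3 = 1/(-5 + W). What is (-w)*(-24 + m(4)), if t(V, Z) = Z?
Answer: 0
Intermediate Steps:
m(W) = -3/(-5 + W)
w = 0
(-w)*(-24 + m(4)) = (-1*0)*(-24 - 3/(-5 + 4)) = 0*(-24 - 3/(-1)) = 0*(-24 - 3*(-1)) = 0*(-24 + 3) = 0*(-21) = 0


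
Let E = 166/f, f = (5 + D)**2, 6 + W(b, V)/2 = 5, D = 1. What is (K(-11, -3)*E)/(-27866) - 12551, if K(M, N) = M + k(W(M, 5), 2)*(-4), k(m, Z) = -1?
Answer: -6295430407/501588 ≈ -12551.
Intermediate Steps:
W(b, V) = -2 (W(b, V) = -12 + 2*5 = -12 + 10 = -2)
f = 36 (f = (5 + 1)**2 = 6**2 = 36)
K(M, N) = 4 + M (K(M, N) = M - 1*(-4) = M + 4 = 4 + M)
E = 83/18 (E = 166/36 = 166*(1/36) = 83/18 ≈ 4.6111)
(K(-11, -3)*E)/(-27866) - 12551 = ((4 - 11)*(83/18))/(-27866) - 12551 = -7*83/18*(-1/27866) - 12551 = -581/18*(-1/27866) - 12551 = 581/501588 - 12551 = -6295430407/501588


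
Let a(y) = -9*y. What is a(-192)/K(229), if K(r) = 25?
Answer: 1728/25 ≈ 69.120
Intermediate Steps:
a(-192)/K(229) = -9*(-192)/25 = 1728*(1/25) = 1728/25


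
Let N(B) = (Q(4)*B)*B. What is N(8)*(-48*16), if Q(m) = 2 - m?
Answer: 98304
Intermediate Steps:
N(B) = -2*B² (N(B) = ((2 - 1*4)*B)*B = ((2 - 4)*B)*B = (-2*B)*B = -2*B²)
N(8)*(-48*16) = (-2*8²)*(-48*16) = -2*64*(-768) = -128*(-768) = 98304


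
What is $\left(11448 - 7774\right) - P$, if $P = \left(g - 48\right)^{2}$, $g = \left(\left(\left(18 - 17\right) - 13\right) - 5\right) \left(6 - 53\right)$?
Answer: $-560327$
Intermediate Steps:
$g = 799$ ($g = \left(\left(1 - 13\right) - 5\right) \left(-47\right) = \left(-12 - 5\right) \left(-47\right) = \left(-17\right) \left(-47\right) = 799$)
$P = 564001$ ($P = \left(799 - 48\right)^{2} = 751^{2} = 564001$)
$\left(11448 - 7774\right) - P = \left(11448 - 7774\right) - 564001 = 3674 - 564001 = -560327$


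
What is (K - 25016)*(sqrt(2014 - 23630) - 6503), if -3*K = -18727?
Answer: 366255463/3 - 225284*I*sqrt(1351)/3 ≈ 1.2209e+8 - 2.7602e+6*I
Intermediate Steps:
K = 18727/3 (K = -1/3*(-18727) = 18727/3 ≈ 6242.3)
(K - 25016)*(sqrt(2014 - 23630) - 6503) = (18727/3 - 25016)*(sqrt(2014 - 23630) - 6503) = -56321*(sqrt(-21616) - 6503)/3 = -56321*(4*I*sqrt(1351) - 6503)/3 = -56321*(-6503 + 4*I*sqrt(1351))/3 = 366255463/3 - 225284*I*sqrt(1351)/3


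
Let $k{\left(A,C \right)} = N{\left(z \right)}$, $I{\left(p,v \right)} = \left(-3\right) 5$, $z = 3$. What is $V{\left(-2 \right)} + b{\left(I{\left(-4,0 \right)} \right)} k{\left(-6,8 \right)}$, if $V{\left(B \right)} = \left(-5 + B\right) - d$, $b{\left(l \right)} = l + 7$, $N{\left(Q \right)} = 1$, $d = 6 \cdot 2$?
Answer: $-27$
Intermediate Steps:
$d = 12$
$I{\left(p,v \right)} = -15$
$k{\left(A,C \right)} = 1$
$b{\left(l \right)} = 7 + l$
$V{\left(B \right)} = -17 + B$ ($V{\left(B \right)} = \left(-5 + B\right) - 12 = -17 + B$)
$V{\left(-2 \right)} + b{\left(I{\left(-4,0 \right)} \right)} k{\left(-6,8 \right)} = \left(-17 - 2\right) + \left(7 - 15\right) 1 = -19 - 8 = -27$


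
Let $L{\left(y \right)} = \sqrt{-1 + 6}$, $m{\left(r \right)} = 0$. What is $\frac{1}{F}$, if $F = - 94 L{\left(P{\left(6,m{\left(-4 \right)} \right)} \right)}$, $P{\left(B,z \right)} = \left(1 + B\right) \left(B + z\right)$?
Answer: $- \frac{\sqrt{5}}{470} \approx -0.0047576$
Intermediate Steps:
$L{\left(y \right)} = \sqrt{5}$
$F = - 94 \sqrt{5} \approx -210.19$
$\frac{1}{F} = \frac{1}{\left(-94\right) \sqrt{5}} = - \frac{\sqrt{5}}{470}$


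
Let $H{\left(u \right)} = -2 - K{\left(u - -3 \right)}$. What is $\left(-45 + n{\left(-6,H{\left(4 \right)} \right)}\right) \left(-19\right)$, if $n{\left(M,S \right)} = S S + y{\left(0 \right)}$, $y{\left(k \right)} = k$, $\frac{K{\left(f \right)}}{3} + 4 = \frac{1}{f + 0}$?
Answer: $- \frac{43396}{49} \approx -885.63$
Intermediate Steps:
$K{\left(f \right)} = -12 + \frac{3}{f}$ ($K{\left(f \right)} = -12 + \frac{3}{f + 0} = -12 + \frac{3}{f}$)
$H{\left(u \right)} = 10 - \frac{3}{3 + u}$ ($H{\left(u \right)} = -2 - \left(-12 + \frac{3}{u - -3}\right) = -2 - \left(-12 + \frac{3}{u + 3}\right) = -2 - \left(-12 + \frac{3}{3 + u}\right) = -2 + \left(12 - \frac{3}{3 + u}\right) = 10 - \frac{3}{3 + u}$)
$n{\left(M,S \right)} = S^{2}$ ($n{\left(M,S \right)} = S S + 0 = S^{2} + 0 = S^{2}$)
$\left(-45 + n{\left(-6,H{\left(4 \right)} \right)}\right) \left(-19\right) = \left(-45 + \left(\frac{27 + 10 \cdot 4}{3 + 4}\right)^{2}\right) \left(-19\right) = \left(-45 + \left(\frac{27 + 40}{7}\right)^{2}\right) \left(-19\right) = \left(-45 + \left(\frac{1}{7} \cdot 67\right)^{2}\right) \left(-19\right) = \left(-45 + \left(\frac{67}{7}\right)^{2}\right) \left(-19\right) = \left(-45 + \frac{4489}{49}\right) \left(-19\right) = \frac{2284}{49} \left(-19\right) = - \frac{43396}{49}$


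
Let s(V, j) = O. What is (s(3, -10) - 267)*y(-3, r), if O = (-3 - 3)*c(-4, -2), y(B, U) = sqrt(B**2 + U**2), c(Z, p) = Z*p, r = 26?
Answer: -315*sqrt(685) ≈ -8244.3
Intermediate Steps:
O = -48 (O = (-3 - 3)*(-4*(-2)) = -6*8 = -48)
s(V, j) = -48
(s(3, -10) - 267)*y(-3, r) = (-48 - 267)*sqrt((-3)**2 + 26**2) = -315*sqrt(9 + 676) = -315*sqrt(685)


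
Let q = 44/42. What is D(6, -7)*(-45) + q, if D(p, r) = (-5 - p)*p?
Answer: 62392/21 ≈ 2971.0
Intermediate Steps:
q = 22/21 (q = 44*(1/42) = 22/21 ≈ 1.0476)
D(p, r) = p*(-5 - p)
D(6, -7)*(-45) + q = -1*6*(5 + 6)*(-45) + 22/21 = -1*6*11*(-45) + 22/21 = -66*(-45) + 22/21 = 2970 + 22/21 = 62392/21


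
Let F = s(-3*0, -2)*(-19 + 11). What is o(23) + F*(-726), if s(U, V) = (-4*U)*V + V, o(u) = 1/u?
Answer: -267167/23 ≈ -11616.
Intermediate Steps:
s(U, V) = V - 4*U*V (s(U, V) = -4*U*V + V = V - 4*U*V)
F = 16 (F = (-2*(1 - (-12)*0))*(-19 + 11) = -2*(1 - 4*0)*(-8) = -2*(1 + 0)*(-8) = -2*1*(-8) = -2*(-8) = 16)
o(23) + F*(-726) = 1/23 + 16*(-726) = 1/23 - 11616 = -267167/23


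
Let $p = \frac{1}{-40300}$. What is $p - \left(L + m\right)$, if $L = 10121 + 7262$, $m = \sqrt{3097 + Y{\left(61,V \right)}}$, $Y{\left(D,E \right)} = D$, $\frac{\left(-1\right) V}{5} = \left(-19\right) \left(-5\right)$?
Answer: $- \frac{700534901}{40300} - \sqrt{3158} \approx -17439.0$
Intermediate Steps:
$V = -475$ ($V = - 5 \left(\left(-19\right) \left(-5\right)\right) = \left(-5\right) 95 = -475$)
$m = \sqrt{3158}$ ($m = \sqrt{3097 + 61} = \sqrt{3158} \approx 56.196$)
$L = 17383$
$p = - \frac{1}{40300} \approx -2.4814 \cdot 10^{-5}$
$p - \left(L + m\right) = - \frac{1}{40300} - \left(17383 + \sqrt{3158}\right) = - \frac{700534901}{40300} - \sqrt{3158}$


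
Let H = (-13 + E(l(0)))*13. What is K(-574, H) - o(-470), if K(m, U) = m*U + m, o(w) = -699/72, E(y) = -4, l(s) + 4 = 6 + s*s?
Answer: 3030953/24 ≈ 1.2629e+5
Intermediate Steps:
l(s) = 2 + s² (l(s) = -4 + (6 + s*s) = -4 + (6 + s²) = 2 + s²)
H = -221 (H = (-13 - 4)*13 = -17*13 = -221)
o(w) = -233/24 (o(w) = -699*1/72 = -233/24)
K(m, U) = m + U*m (K(m, U) = U*m + m = m + U*m)
K(-574, H) - o(-470) = -574*(1 - 221) - 1*(-233/24) = -574*(-220) + 233/24 = 126280 + 233/24 = 3030953/24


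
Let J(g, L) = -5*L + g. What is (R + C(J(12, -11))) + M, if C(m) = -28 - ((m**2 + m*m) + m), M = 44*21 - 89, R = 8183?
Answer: -55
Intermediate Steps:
J(g, L) = g - 5*L
M = 835 (M = 924 - 89 = 835)
C(m) = -28 - m - 2*m**2 (C(m) = -28 - ((m**2 + m**2) + m) = -28 - (2*m**2 + m) = -28 - (m + 2*m**2) = -28 + (-m - 2*m**2) = -28 - m - 2*m**2)
(R + C(J(12, -11))) + M = (8183 + (-28 - (12 - 5*(-11)) - 2*(12 - 5*(-11))**2)) + 835 = (8183 + (-28 - (12 + 55) - 2*(12 + 55)**2)) + 835 = (8183 + (-28 - 1*67 - 2*67**2)) + 835 = (8183 + (-28 - 67 - 2*4489)) + 835 = (8183 + (-28 - 67 - 8978)) + 835 = (8183 - 9073) + 835 = -890 + 835 = -55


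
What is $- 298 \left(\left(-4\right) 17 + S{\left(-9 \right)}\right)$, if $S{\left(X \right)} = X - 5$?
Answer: $24436$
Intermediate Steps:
$S{\left(X \right)} = -5 + X$
$- 298 \left(\left(-4\right) 17 + S{\left(-9 \right)}\right) = - 298 \left(\left(-4\right) 17 - 14\right) = - 298 \left(-68 - 14\right) = \left(-298\right) \left(-82\right) = 24436$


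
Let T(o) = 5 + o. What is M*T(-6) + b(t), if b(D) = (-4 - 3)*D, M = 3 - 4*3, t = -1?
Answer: 16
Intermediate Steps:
M = -9 (M = 3 - 12 = -9)
b(D) = -7*D
M*T(-6) + b(t) = -9*(5 - 6) - 7*(-1) = -9*(-1) + 7 = 9 + 7 = 16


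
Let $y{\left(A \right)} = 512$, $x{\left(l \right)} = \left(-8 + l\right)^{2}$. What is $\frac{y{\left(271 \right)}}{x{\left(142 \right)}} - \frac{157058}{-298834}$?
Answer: $\frac{371642057}{670732913} \approx 0.55408$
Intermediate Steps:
$\frac{y{\left(271 \right)}}{x{\left(142 \right)}} - \frac{157058}{-298834} = \frac{512}{\left(-8 + 142\right)^{2}} - \frac{157058}{-298834} = \frac{512}{134^{2}} - - \frac{78529}{149417} = \frac{512}{17956} + \frac{78529}{149417} = 512 \cdot \frac{1}{17956} + \frac{78529}{149417} = \frac{128}{4489} + \frac{78529}{149417} = \frac{371642057}{670732913}$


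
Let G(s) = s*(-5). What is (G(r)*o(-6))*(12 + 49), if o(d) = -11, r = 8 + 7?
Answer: 50325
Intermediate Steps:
r = 15
G(s) = -5*s
(G(r)*o(-6))*(12 + 49) = (-5*15*(-11))*(12 + 49) = -75*(-11)*61 = 825*61 = 50325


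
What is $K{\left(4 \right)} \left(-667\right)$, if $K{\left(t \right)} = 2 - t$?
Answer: $1334$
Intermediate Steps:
$K{\left(4 \right)} \left(-667\right) = \left(2 - 4\right) \left(-667\right) = \left(-2\right) \left(-667\right) = 1334$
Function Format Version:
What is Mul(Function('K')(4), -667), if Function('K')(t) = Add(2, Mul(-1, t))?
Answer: 1334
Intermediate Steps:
Mul(Function('K')(4), -667) = Mul(Add(2, Mul(-1, 4)), -667) = Mul(Add(2, -4), -667) = Mul(-2, -667) = 1334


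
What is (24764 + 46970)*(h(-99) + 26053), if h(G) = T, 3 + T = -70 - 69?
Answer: 1858699674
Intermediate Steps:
T = -142 (T = -3 + (-70 - 69) = -3 - 139 = -142)
h(G) = -142
(24764 + 46970)*(h(-99) + 26053) = (24764 + 46970)*(-142 + 26053) = 71734*25911 = 1858699674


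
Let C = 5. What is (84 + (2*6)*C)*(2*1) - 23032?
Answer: -22744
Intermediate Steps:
(84 + (2*6)*C)*(2*1) - 23032 = (84 + (2*6)*5)*(2*1) - 23032 = (84 + 12*5)*2 - 23032 = (84 + 60)*2 - 23032 = 144*2 - 23032 = 288 - 23032 = -22744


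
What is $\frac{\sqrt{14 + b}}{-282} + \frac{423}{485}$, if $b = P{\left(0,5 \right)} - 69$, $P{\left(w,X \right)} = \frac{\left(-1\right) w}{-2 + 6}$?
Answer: $\frac{423}{485} - \frac{i \sqrt{55}}{282} \approx 0.87216 - 0.026299 i$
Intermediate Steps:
$P{\left(w,X \right)} = - \frac{w}{4}$ ($P{\left(w,X \right)} = \frac{\left(-1\right) w}{4} = - w \frac{1}{4} = - \frac{w}{4}$)
$b = -69$ ($b = \left(- \frac{1}{4}\right) 0 - 69 = 0 - 69 = -69$)
$\frac{\sqrt{14 + b}}{-282} + \frac{423}{485} = \frac{\sqrt{14 - 69}}{-282} + \frac{423}{485} = \sqrt{-55} \left(- \frac{1}{282}\right) + 423 \cdot \frac{1}{485} = i \sqrt{55} \left(- \frac{1}{282}\right) + \frac{423}{485} = - \frac{i \sqrt{55}}{282} + \frac{423}{485} = \frac{423}{485} - \frac{i \sqrt{55}}{282}$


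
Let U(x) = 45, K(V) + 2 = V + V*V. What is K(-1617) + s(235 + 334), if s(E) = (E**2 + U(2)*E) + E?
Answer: 2963005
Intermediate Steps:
K(V) = -2 + V + V**2 (K(V) = -2 + (V + V*V) = -2 + (V + V**2) = -2 + V + V**2)
s(E) = E**2 + 46*E (s(E) = (E**2 + 45*E) + E = E**2 + 46*E)
K(-1617) + s(235 + 334) = (-2 - 1617 + (-1617)**2) + (235 + 334)*(46 + (235 + 334)) = (-2 - 1617 + 2614689) + 569*(46 + 569) = 2613070 + 569*615 = 2613070 + 349935 = 2963005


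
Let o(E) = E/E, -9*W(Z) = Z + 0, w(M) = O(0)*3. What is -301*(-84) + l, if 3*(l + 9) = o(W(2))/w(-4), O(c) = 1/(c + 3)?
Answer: 75826/3 ≈ 25275.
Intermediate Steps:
O(c) = 1/(3 + c)
w(M) = 1 (w(M) = 3/(3 + 0) = 3/3 = (1/3)*3 = 1)
W(Z) = -Z/9 (W(Z) = -(Z + 0)/9 = -Z/9)
o(E) = 1
l = -26/3 (l = -9 + (1/1)/3 = -9 + (1*1)/3 = -9 + (1/3)*1 = -9 + 1/3 = -26/3 ≈ -8.6667)
-301*(-84) + l = -301*(-84) - 26/3 = 25284 - 26/3 = 75826/3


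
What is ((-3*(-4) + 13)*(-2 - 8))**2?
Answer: 62500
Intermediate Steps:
((-3*(-4) + 13)*(-2 - 8))**2 = ((12 + 13)*(-10))**2 = (25*(-10))**2 = (-250)**2 = 62500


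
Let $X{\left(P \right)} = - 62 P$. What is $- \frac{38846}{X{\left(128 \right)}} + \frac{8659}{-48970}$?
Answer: $\frac{458392699}{97156480} \approx 4.7181$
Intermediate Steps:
$- \frac{38846}{X{\left(128 \right)}} + \frac{8659}{-48970} = - \frac{38846}{\left(-62\right) 128} + \frac{8659}{-48970} = - \frac{38846}{-7936} + 8659 \left(- \frac{1}{48970}\right) = \left(-38846\right) \left(- \frac{1}{7936}\right) - \frac{8659}{48970} = \frac{19423}{3968} - \frac{8659}{48970} = \frac{458392699}{97156480}$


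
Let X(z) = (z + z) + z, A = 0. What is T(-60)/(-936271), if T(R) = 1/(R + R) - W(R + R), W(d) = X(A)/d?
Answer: 1/112352520 ≈ 8.9006e-9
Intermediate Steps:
X(z) = 3*z (X(z) = 2*z + z = 3*z)
W(d) = 0 (W(d) = (3*0)/d = 0/d = 0)
T(R) = 1/(2*R) (T(R) = 1/(R + R) - 1*0 = 1/(2*R) + 0 = 1/(2*R))
T(-60)/(-936271) = ((1/2)/(-60))/(-936271) = ((1/2)*(-1/60))*(-1/936271) = -1/120*(-1/936271) = 1/112352520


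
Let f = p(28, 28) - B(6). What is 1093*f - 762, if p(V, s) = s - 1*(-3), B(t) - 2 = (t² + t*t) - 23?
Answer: -22622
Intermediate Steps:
B(t) = -21 + 2*t² (B(t) = 2 + ((t² + t*t) - 23) = 2 + ((t² + t²) - 23) = 2 + (2*t² - 23) = 2 + (-23 + 2*t²) = -21 + 2*t²)
p(V, s) = 3 + s (p(V, s) = s + 3 = 3 + s)
f = -20 (f = (3 + 28) - (-21 + 2*6²) = 31 - (-21 + 2*36) = 31 - (-21 + 72) = 31 - 1*51 = 31 - 51 = -20)
1093*f - 762 = 1093*(-20) - 762 = -21860 - 762 = -22622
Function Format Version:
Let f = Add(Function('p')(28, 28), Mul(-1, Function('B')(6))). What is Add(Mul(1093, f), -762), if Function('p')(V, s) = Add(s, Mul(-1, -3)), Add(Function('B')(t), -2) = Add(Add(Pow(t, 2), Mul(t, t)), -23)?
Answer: -22622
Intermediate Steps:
Function('B')(t) = Add(-21, Mul(2, Pow(t, 2))) (Function('B')(t) = Add(2, Add(Add(Pow(t, 2), Mul(t, t)), -23)) = Add(2, Add(Add(Pow(t, 2), Pow(t, 2)), -23)) = Add(2, Add(Mul(2, Pow(t, 2)), -23)) = Add(2, Add(-23, Mul(2, Pow(t, 2)))) = Add(-21, Mul(2, Pow(t, 2))))
Function('p')(V, s) = Add(3, s) (Function('p')(V, s) = Add(s, 3) = Add(3, s))
f = -20 (f = Add(Add(3, 28), Mul(-1, Add(-21, Mul(2, Pow(6, 2))))) = Add(31, Mul(-1, Add(-21, Mul(2, 36)))) = Add(31, Mul(-1, Add(-21, 72))) = Add(31, Mul(-1, 51)) = Add(31, -51) = -20)
Add(Mul(1093, f), -762) = Add(Mul(1093, -20), -762) = Add(-21860, -762) = -22622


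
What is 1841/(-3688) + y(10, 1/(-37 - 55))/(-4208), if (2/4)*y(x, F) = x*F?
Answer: -22270113/44617424 ≈ -0.49914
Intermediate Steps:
y(x, F) = 2*F*x (y(x, F) = 2*(x*F) = 2*(F*x) = 2*F*x)
1841/(-3688) + y(10, 1/(-37 - 55))/(-4208) = 1841/(-3688) + (2*10/(-37 - 55))/(-4208) = 1841*(-1/3688) + (2*10/(-92))*(-1/4208) = -1841/3688 + (2*(-1/92)*10)*(-1/4208) = -1841/3688 - 5/23*(-1/4208) = -1841/3688 + 5/96784 = -22270113/44617424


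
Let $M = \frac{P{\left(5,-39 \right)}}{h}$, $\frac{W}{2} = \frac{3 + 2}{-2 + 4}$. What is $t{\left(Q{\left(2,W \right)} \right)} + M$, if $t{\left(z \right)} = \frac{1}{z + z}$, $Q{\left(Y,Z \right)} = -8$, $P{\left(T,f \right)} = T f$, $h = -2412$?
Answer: $\frac{59}{3216} \approx 0.018346$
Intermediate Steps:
$W = 5$ ($W = 2 \frac{3 + 2}{-2 + 4} = 2 \cdot \frac{5}{2} = 5$)
$t{\left(z \right)} = \frac{1}{2 z}$
$M = \frac{65}{804}$ ($M = \frac{5 \left(-39\right)}{-2412} = \left(-195\right) \left(- \frac{1}{2412}\right) = \frac{65}{804} \approx 0.080846$)
$t{\left(Q{\left(2,W \right)} \right)} + M = \frac{1}{2 \left(-8\right)} + \frac{65}{804} = \frac{1}{2} \left(- \frac{1}{8}\right) + \frac{65}{804} = - \frac{1}{16} + \frac{65}{804} = \frac{59}{3216}$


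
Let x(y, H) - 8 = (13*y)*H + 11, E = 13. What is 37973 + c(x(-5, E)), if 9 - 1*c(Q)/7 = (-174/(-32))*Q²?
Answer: -103724377/4 ≈ -2.5931e+7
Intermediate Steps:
x(y, H) = 19 + 13*H*y (x(y, H) = 8 + ((13*y)*H + 11) = 8 + (13*H*y + 11) = 8 + (11 + 13*H*y) = 19 + 13*H*y)
c(Q) = 63 - 609*Q²/16 (c(Q) = 63 - 7*(-174/(-32))*Q² = 63 - 7*(-174*(-1/32))*Q² = 63 - 609*Q²/16)
37973 + c(x(-5, E)) = 37973 + (63 - 609*(19 + 13*13*(-5))²/16) = 37973 + (63 - 609*(19 - 845)²/16) = 37973 + (63 - 609/16*(-826)²) = 37973 + (63 - 609/16*682276) = 37973 + (63 - 103876521/4) = 37973 - 103876269/4 = -103724377/4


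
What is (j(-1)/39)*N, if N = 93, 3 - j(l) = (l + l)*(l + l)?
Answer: -31/13 ≈ -2.3846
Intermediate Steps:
j(l) = 3 - 4*l**2 (j(l) = 3 - (l + l)*(l + l) = 3 - 2*l*2*l = 3 - 4*l**2)
(j(-1)/39)*N = ((3 - 4*(-1)**2)/39)*93 = ((3 - 4*1)*(1/39))*93 = ((3 - 4)*(1/39))*93 = -1*1/39*93 = -1/39*93 = -31/13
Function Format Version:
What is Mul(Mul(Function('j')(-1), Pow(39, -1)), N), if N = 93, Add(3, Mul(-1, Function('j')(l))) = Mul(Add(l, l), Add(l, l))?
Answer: Rational(-31, 13) ≈ -2.3846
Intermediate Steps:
Function('j')(l) = Add(3, Mul(-4, Pow(l, 2))) (Function('j')(l) = Add(3, Mul(-1, Mul(Add(l, l), Add(l, l)))) = Add(3, Mul(-1, Mul(Mul(2, l), Mul(2, l)))) = Add(3, Mul(-1, Mul(4, Pow(l, 2)))) = Add(3, Mul(-4, Pow(l, 2))))
Mul(Mul(Function('j')(-1), Pow(39, -1)), N) = Mul(Mul(Add(3, Mul(-4, Pow(-1, 2))), Pow(39, -1)), 93) = Mul(Mul(Add(3, Mul(-4, 1)), Rational(1, 39)), 93) = Mul(Mul(Add(3, -4), Rational(1, 39)), 93) = Mul(Mul(-1, Rational(1, 39)), 93) = Mul(Rational(-1, 39), 93) = Rational(-31, 13)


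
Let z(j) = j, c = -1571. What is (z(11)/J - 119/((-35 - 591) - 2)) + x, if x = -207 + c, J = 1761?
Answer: -1966087957/1105908 ≈ -1777.8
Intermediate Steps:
x = -1778 (x = -207 - 1571 = -1778)
(z(11)/J - 119/((-35 - 591) - 2)) + x = (11/1761 - 119/((-35 - 591) - 2)) - 1778 = (11*(1/1761) - 119/(-626 - 2)) - 1778 = (11/1761 - 119/(-628)) - 1778 = (11/1761 - 119*(-1/628)) - 1778 = (11/1761 + 119/628) - 1778 = 216467/1105908 - 1778 = -1966087957/1105908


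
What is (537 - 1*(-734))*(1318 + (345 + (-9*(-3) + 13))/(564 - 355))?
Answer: 31872867/19 ≈ 1.6775e+6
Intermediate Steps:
(537 - 1*(-734))*(1318 + (345 + (-9*(-3) + 13))/(564 - 355)) = (537 + 734)*(1318 + (345 + (27 + 13))/209) = 1271*(1318 + (345 + 40)*(1/209)) = 1271*(1318 + 385*(1/209)) = 1271*(1318 + 35/19) = 1271*(25077/19) = 31872867/19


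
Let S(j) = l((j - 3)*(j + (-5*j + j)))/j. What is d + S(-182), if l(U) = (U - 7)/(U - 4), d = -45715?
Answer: -120064244691/2626364 ≈ -45715.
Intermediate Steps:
l(U) = (-7 + U)/(-4 + U)
S(j) = (-7 - 3*j*(-3 + j))/(j*(-4 - 3*j*(-3 + j))) (S(j) = ((-7 + (j - 3)*(j + (-5*j + j)))/(-4 + (j - 3)*(j + (-5*j + j))))/j = ((-7 + (-3 + j)*(j - 4*j))/(-4 + (-3 + j)*(j - 4*j)))/j = ((-7 + (-3 + j)*(-3*j))/(-4 + (-3 + j)*(-3*j)))/j = ((-7 - 3*j*(-3 + j))/(-4 - 3*j*(-3 + j)))/j = (-7 - 3*j*(-3 + j))/(j*(-4 - 3*j*(-3 + j))))
d + S(-182) = -45715 + (7 + 3*(-182)*(-3 - 182))/((-182)*(4 + 3*(-182)*(-3 - 182))) = -45715 - (7 + 3*(-182)*(-185))/(182*(4 + 3*(-182)*(-185))) = -45715 - (7 + 101010)/(182*(4 + 101010)) = -45715 - 1/182*101017/101014 = -45715 - 1/182*1/101014*101017 = -45715 - 14431/2626364 = -120064244691/2626364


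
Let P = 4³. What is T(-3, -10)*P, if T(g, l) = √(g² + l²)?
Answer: 64*√109 ≈ 668.18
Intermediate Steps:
P = 64
T(-3, -10)*P = √((-3)² + (-10)²)*64 = √(9 + 100)*64 = √109*64 = 64*√109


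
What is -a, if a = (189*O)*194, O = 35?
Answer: -1283310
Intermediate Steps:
a = 1283310 (a = (189*35)*194 = 6615*194 = 1283310)
-a = -1*1283310 = -1283310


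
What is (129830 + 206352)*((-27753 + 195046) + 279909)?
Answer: 150341262764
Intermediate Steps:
(129830 + 206352)*((-27753 + 195046) + 279909) = 336182*(167293 + 279909) = 336182*447202 = 150341262764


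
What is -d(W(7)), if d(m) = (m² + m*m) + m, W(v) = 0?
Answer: 0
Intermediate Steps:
d(m) = m + 2*m² (d(m) = (m² + m²) + m = 2*m² + m = m + 2*m²)
-d(W(7)) = -0*(1 + 2*0) = -0*(1 + 0) = -0 = -1*0 = 0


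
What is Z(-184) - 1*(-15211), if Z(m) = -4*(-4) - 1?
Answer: 15226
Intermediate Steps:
Z(m) = 15 (Z(m) = 16 - 1 = 15)
Z(-184) - 1*(-15211) = 15 - 1*(-15211) = 15 + 15211 = 15226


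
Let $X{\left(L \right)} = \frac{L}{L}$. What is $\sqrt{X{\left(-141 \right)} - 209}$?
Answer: $4 i \sqrt{13} \approx 14.422 i$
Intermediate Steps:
$X{\left(L \right)} = 1$
$\sqrt{X{\left(-141 \right)} - 209} = \sqrt{1 - 209} = \sqrt{-208} = 4 i \sqrt{13}$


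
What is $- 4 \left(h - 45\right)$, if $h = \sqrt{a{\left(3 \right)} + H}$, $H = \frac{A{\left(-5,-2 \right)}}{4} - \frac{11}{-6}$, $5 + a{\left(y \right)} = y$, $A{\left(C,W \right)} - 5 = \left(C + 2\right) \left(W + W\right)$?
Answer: $180 - \frac{14 \sqrt{3}}{3} \approx 171.92$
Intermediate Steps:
$A{\left(C,W \right)} = 5 + 2 W \left(2 + C\right)$ ($A{\left(C,W \right)} = 5 + \left(C + 2\right) \left(W + W\right) = 5 + \left(2 + C\right) 2 W = 5 + 2 W \left(2 + C\right)$)
$a{\left(y \right)} = -5 + y$
$H = \frac{73}{12}$ ($H = \frac{5 + 4 \left(-2\right) + 2 \left(-5\right) \left(-2\right)}{4} - \frac{11}{-6} = \left(5 - 8 + 20\right) \frac{1}{4} - - \frac{11}{6} = 17 \cdot \frac{1}{4} + \frac{11}{6} = \frac{17}{4} + \frac{11}{6} = \frac{73}{12} \approx 6.0833$)
$h = \frac{7 \sqrt{3}}{6}$ ($h = \sqrt{\left(-5 + 3\right) + \frac{73}{12}} = \sqrt{-2 + \frac{73}{12}} = \sqrt{\frac{49}{12}} = \frac{7 \sqrt{3}}{6} \approx 2.0207$)
$- 4 \left(h - 45\right) = - 4 \left(\frac{7 \sqrt{3}}{6} - 45\right) = - 4 \left(-45 + \frac{7 \sqrt{3}}{6}\right) = 180 - \frac{14 \sqrt{3}}{3}$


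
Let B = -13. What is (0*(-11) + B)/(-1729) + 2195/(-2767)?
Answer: -289168/368011 ≈ -0.78576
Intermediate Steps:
(0*(-11) + B)/(-1729) + 2195/(-2767) = (0*(-11) - 13)/(-1729) + 2195/(-2767) = (0 - 13)*(-1/1729) + 2195*(-1/2767) = -13*(-1/1729) - 2195/2767 = 1/133 - 2195/2767 = -289168/368011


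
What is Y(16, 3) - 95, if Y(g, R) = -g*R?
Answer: -143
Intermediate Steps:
Y(g, R) = -R*g
Y(16, 3) - 95 = -1*3*16 - 95 = -48 - 95 = -143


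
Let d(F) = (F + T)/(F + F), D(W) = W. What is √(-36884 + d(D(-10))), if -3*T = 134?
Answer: I*√8298285/15 ≈ 192.04*I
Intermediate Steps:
T = -134/3 (T = -⅓*134 = -134/3 ≈ -44.667)
d(F) = (-134/3 + F)/(2*F) (d(F) = (F - 134/3)/(F + F) = (-134/3 + F)/((2*F)) = (-134/3 + F)*(1/(2*F)) = (-134/3 + F)/(2*F))
√(-36884 + d(D(-10))) = √(-36884 + (⅙)*(-134 + 3*(-10))/(-10)) = √(-36884 + (⅙)*(-⅒)*(-134 - 30)) = √(-36884 + (⅙)*(-⅒)*(-164)) = √(-36884 + 41/15) = √(-553219/15) = I*√8298285/15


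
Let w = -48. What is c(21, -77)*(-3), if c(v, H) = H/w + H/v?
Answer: 99/16 ≈ 6.1875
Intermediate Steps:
c(v, H) = -H/48 + H/v (c(v, H) = H/(-48) + H/v = H*(-1/48) + H/v = -H/48 + H/v)
c(21, -77)*(-3) = (-1/48*(-77) - 77/21)*(-3) = (77/48 - 77*1/21)*(-3) = (77/48 - 11/3)*(-3) = -33/16*(-3) = 99/16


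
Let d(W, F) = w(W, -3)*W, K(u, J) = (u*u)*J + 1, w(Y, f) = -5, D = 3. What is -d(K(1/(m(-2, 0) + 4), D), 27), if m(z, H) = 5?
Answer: 140/27 ≈ 5.1852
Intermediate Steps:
K(u, J) = 1 + J*u² (K(u, J) = u²*J + 1 = J*u² + 1 = 1 + J*u²)
d(W, F) = -5*W
-d(K(1/(m(-2, 0) + 4), D), 27) = -(-5)*(1 + 3*(1/(5 + 4))²) = -(-5)*(1 + 3*(1/9)²) = -(-5)*(1 + 3*(⅑)²) = -(-5)*(1 + 3*(1/81)) = -(-5)*(1 + 1/27) = -(-5)*28/27 = -1*(-140/27) = 140/27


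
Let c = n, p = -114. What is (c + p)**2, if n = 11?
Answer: 10609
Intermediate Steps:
c = 11
(c + p)**2 = (11 - 114)**2 = (-103)**2 = 10609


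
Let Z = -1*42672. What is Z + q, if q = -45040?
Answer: -87712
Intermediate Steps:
Z = -42672
Z + q = -42672 - 45040 = -87712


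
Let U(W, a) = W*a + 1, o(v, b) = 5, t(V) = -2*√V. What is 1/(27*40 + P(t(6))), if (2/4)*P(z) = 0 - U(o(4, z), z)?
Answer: 539/579842 - 5*√6/289921 ≈ 0.00088732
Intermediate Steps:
U(W, a) = 1 + W*a
P(z) = -2 - 10*z (P(z) = 2*(0 - (1 + 5*z)) = 2*(0 + (-1 - 5*z)) = 2*(-1 - 5*z) = -2 - 10*z)
1/(27*40 + P(t(6))) = 1/(27*40 + (-2 - (-20)*√6)) = 1/(1080 + (-2 + 20*√6)) = 1/(1078 + 20*√6)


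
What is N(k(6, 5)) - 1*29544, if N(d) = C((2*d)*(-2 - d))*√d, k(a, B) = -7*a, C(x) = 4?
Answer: -29544 + 4*I*√42 ≈ -29544.0 + 25.923*I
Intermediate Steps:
N(d) = 4*√d
N(k(6, 5)) - 1*29544 = 4*√(-7*6) - 1*29544 = 4*√(-42) - 29544 = 4*(I*√42) - 29544 = 4*I*√42 - 29544 = -29544 + 4*I*√42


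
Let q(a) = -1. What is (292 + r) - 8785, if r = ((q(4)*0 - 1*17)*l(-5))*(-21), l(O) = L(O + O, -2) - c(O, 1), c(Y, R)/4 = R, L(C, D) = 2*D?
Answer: -11349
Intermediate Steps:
c(Y, R) = 4*R
l(O) = -8 (l(O) = 2*(-2) - 4 = -4 - 1*4 = -4 - 4 = -8)
r = -2856 (r = ((-1*0 - 1*17)*(-8))*(-21) = ((0 - 17)*(-8))*(-21) = -17*(-8)*(-21) = 136*(-21) = -2856)
(292 + r) - 8785 = (292 - 2856) - 8785 = -2564 - 8785 = -11349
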